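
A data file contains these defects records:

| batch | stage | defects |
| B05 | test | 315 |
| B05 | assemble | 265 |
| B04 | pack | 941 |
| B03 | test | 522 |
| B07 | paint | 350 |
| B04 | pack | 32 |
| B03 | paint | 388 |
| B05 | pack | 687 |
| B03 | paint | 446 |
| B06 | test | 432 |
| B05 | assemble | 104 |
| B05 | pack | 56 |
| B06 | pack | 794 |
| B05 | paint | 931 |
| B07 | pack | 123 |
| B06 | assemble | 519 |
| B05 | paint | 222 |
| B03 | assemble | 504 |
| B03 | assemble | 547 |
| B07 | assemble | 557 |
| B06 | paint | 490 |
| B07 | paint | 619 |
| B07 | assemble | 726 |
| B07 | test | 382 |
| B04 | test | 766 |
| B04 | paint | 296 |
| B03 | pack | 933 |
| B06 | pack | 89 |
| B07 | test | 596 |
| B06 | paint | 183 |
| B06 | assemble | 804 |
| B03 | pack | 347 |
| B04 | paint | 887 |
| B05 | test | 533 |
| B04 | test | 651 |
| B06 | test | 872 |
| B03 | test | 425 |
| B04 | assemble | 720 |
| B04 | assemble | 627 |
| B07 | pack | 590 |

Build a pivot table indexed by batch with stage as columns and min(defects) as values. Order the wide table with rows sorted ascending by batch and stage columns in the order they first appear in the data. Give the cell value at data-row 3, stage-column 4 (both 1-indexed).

222

With rows sorted ascending by batch, row 3 is batch=B05. stage columns in first-appearance order: test, assemble, pack, paint; column 4 is paint.
Long rows with batch=B05, stage=paint: min(931, 222) = 222.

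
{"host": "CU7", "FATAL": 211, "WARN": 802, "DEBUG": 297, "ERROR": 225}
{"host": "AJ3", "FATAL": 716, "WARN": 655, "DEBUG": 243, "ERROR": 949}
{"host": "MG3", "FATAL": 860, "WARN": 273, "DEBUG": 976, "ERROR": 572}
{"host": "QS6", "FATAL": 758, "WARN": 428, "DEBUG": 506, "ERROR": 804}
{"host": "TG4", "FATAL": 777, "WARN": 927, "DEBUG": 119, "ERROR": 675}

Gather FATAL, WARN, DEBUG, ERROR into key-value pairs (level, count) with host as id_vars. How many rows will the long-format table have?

5 host values × 4 melted columns = 20 rows.

20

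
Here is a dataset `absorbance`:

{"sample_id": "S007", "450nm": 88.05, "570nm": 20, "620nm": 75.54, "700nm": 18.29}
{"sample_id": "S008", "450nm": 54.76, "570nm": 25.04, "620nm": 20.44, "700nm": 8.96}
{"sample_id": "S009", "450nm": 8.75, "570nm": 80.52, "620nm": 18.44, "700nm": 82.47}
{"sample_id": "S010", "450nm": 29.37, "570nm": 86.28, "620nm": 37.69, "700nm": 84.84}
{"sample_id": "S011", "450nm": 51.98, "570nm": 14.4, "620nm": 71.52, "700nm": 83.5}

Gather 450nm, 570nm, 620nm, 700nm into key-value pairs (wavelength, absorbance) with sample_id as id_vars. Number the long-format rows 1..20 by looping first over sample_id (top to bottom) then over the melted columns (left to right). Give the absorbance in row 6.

20 rows total (5 × 4). Row 6: index ⌊(6-1)/4⌋ = 1 into sample_id → S008; (6-1) mod 4 = 1 into the melted columns → 570nm.
So row 6 is (S008, 570nm, 25.04); absorbance = 25.04.

25.04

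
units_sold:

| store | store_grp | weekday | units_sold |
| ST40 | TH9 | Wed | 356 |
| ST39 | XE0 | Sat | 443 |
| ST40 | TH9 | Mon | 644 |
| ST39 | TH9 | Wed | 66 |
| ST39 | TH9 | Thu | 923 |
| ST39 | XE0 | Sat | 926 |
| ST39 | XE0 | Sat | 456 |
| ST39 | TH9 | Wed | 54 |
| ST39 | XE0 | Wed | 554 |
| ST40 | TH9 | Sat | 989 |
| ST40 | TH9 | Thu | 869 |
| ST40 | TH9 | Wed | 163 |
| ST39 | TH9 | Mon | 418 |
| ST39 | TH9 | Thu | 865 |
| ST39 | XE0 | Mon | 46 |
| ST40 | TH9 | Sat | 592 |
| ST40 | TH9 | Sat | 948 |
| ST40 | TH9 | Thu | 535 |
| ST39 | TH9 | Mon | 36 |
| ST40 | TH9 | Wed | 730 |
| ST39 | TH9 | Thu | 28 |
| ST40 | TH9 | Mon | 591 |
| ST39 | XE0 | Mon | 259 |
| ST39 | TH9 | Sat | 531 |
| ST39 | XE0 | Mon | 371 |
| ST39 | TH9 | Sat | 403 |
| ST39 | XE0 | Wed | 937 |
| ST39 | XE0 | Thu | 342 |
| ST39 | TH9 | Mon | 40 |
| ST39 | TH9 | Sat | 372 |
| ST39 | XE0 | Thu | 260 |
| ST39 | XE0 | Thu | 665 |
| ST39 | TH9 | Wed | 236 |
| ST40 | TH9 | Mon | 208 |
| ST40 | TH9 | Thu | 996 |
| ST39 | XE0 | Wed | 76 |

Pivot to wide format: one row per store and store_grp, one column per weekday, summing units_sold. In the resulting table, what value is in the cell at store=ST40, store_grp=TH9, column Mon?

Rows with store=ST40, store_grp=TH9 and weekday=Mon: units_sold values are 644, 591, 208.
644 + 591 + 208 = 1443.

1443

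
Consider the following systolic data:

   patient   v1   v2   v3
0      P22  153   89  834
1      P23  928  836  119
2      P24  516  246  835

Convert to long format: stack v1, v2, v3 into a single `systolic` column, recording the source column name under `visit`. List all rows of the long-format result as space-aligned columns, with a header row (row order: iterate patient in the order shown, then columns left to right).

Each (patient, column) pair becomes one row: 3 × 3 = 9 rows.
For example, (P22, v1) → systolic=153.

patient  visit  systolic
P22      v1     153     
P22      v2     89      
P22      v3     834     
P23      v1     928     
P23      v2     836     
P23      v3     119     
P24      v1     516     
P24      v2     246     
P24      v3     835     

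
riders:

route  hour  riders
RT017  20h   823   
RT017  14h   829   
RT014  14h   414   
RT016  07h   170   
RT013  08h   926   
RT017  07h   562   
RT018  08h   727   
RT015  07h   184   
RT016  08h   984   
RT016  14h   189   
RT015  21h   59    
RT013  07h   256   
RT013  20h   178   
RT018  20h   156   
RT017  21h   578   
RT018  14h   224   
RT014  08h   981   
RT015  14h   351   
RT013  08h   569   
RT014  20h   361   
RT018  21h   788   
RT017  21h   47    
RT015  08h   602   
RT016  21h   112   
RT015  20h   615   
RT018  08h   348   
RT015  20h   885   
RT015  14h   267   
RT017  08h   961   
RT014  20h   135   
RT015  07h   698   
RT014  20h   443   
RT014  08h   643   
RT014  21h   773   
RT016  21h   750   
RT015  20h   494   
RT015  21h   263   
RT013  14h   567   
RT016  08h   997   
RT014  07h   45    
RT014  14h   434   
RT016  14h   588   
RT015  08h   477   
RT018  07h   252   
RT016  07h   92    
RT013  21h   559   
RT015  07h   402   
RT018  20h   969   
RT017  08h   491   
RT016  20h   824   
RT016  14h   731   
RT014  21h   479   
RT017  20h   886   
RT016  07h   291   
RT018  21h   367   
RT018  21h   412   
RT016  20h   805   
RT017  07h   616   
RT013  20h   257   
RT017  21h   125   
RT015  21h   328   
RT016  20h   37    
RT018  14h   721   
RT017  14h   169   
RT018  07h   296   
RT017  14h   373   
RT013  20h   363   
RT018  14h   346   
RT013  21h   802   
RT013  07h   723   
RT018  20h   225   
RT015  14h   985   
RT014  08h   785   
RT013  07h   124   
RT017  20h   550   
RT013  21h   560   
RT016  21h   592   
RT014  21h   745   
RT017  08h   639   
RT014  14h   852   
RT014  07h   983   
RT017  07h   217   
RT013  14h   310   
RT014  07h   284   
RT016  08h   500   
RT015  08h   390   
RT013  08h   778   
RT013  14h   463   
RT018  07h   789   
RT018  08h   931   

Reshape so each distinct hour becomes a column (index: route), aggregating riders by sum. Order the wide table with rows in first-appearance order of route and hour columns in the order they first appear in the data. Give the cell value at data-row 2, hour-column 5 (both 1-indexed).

With rows in first-appearance order of route, row 2 is route=RT014. hour columns in first-appearance order: 20h, 14h, 07h, 08h, 21h; column 5 is 21h.
Long rows with route=RT014, hour=21h: 773 + 479 + 745 = 1997.

1997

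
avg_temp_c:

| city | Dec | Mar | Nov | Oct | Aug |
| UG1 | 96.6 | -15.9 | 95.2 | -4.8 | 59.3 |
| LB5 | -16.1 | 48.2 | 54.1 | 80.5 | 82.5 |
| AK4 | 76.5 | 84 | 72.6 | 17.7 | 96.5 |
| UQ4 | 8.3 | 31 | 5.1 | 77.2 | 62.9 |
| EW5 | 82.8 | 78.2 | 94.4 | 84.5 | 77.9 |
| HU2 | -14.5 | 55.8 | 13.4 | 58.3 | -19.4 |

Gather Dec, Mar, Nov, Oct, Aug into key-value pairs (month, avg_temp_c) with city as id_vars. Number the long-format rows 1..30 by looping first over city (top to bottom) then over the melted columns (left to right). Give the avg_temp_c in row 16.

8.3

30 rows total (6 × 5). Row 16: index ⌊(16-1)/5⌋ = 3 into city → UQ4; (16-1) mod 5 = 0 into the melted columns → Dec.
So row 16 is (UQ4, Dec, 8.3); avg_temp_c = 8.3.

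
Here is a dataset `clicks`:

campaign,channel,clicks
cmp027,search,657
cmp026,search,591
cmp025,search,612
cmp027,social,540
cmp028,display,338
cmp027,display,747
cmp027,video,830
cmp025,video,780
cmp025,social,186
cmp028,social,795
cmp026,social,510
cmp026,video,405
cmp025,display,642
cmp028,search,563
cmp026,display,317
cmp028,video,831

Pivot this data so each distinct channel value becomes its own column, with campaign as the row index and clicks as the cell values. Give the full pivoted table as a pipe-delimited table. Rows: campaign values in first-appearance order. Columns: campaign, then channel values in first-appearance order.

Columns: campaign plus the 4 distinct channel values (search, social, display, video).
For example, row cmp027 column search takes clicks=657 from the long row (cmp027, search).

| campaign | search | social | display | video |
| cmp027 | 657 | 540 | 747 | 830 |
| cmp026 | 591 | 510 | 317 | 405 |
| cmp025 | 612 | 186 | 642 | 780 |
| cmp028 | 563 | 795 | 338 | 831 |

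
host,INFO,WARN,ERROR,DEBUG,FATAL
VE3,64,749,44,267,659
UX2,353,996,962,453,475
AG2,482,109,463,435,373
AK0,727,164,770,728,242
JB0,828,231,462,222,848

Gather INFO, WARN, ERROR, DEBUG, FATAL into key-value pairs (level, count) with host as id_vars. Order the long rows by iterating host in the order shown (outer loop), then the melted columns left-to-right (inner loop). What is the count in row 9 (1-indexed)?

25 rows total (5 × 5). Row 9: index ⌊(9-1)/5⌋ = 1 into host → UX2; (9-1) mod 5 = 3 into the melted columns → DEBUG.
So row 9 is (UX2, DEBUG, 453); count = 453.

453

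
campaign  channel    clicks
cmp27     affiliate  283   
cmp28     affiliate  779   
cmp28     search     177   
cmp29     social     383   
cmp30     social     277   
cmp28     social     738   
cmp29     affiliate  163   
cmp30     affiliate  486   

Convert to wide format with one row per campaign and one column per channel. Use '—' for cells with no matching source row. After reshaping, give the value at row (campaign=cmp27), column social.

No long-format row has campaign=cmp27 and channel=social, so the cell is —.

—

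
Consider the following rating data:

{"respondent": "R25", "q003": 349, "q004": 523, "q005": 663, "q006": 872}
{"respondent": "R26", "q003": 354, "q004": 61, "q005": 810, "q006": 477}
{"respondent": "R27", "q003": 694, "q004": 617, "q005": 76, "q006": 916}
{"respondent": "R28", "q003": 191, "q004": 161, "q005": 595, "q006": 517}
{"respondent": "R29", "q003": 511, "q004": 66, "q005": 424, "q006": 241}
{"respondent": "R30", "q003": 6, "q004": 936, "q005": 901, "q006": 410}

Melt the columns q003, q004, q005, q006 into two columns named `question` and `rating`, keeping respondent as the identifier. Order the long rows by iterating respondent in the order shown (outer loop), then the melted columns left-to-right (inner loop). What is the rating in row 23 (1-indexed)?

24 rows total (6 × 4). Row 23: index ⌊(23-1)/4⌋ = 5 into respondent → R30; (23-1) mod 4 = 2 into the melted columns → q005.
So row 23 is (R30, q005, 901); rating = 901.

901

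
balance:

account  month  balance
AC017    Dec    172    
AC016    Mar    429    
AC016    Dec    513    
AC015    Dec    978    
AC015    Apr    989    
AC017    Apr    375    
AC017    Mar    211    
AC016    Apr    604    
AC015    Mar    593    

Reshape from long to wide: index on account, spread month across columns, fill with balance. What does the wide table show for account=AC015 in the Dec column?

978

Wide layout: rows indexed by account, columns are the 3 distinct month values (Dec, Mar, Apr).
Cell (account=AC015, month=Dec) draws from the long row where account=AC015 and month=Dec, which has balance=978.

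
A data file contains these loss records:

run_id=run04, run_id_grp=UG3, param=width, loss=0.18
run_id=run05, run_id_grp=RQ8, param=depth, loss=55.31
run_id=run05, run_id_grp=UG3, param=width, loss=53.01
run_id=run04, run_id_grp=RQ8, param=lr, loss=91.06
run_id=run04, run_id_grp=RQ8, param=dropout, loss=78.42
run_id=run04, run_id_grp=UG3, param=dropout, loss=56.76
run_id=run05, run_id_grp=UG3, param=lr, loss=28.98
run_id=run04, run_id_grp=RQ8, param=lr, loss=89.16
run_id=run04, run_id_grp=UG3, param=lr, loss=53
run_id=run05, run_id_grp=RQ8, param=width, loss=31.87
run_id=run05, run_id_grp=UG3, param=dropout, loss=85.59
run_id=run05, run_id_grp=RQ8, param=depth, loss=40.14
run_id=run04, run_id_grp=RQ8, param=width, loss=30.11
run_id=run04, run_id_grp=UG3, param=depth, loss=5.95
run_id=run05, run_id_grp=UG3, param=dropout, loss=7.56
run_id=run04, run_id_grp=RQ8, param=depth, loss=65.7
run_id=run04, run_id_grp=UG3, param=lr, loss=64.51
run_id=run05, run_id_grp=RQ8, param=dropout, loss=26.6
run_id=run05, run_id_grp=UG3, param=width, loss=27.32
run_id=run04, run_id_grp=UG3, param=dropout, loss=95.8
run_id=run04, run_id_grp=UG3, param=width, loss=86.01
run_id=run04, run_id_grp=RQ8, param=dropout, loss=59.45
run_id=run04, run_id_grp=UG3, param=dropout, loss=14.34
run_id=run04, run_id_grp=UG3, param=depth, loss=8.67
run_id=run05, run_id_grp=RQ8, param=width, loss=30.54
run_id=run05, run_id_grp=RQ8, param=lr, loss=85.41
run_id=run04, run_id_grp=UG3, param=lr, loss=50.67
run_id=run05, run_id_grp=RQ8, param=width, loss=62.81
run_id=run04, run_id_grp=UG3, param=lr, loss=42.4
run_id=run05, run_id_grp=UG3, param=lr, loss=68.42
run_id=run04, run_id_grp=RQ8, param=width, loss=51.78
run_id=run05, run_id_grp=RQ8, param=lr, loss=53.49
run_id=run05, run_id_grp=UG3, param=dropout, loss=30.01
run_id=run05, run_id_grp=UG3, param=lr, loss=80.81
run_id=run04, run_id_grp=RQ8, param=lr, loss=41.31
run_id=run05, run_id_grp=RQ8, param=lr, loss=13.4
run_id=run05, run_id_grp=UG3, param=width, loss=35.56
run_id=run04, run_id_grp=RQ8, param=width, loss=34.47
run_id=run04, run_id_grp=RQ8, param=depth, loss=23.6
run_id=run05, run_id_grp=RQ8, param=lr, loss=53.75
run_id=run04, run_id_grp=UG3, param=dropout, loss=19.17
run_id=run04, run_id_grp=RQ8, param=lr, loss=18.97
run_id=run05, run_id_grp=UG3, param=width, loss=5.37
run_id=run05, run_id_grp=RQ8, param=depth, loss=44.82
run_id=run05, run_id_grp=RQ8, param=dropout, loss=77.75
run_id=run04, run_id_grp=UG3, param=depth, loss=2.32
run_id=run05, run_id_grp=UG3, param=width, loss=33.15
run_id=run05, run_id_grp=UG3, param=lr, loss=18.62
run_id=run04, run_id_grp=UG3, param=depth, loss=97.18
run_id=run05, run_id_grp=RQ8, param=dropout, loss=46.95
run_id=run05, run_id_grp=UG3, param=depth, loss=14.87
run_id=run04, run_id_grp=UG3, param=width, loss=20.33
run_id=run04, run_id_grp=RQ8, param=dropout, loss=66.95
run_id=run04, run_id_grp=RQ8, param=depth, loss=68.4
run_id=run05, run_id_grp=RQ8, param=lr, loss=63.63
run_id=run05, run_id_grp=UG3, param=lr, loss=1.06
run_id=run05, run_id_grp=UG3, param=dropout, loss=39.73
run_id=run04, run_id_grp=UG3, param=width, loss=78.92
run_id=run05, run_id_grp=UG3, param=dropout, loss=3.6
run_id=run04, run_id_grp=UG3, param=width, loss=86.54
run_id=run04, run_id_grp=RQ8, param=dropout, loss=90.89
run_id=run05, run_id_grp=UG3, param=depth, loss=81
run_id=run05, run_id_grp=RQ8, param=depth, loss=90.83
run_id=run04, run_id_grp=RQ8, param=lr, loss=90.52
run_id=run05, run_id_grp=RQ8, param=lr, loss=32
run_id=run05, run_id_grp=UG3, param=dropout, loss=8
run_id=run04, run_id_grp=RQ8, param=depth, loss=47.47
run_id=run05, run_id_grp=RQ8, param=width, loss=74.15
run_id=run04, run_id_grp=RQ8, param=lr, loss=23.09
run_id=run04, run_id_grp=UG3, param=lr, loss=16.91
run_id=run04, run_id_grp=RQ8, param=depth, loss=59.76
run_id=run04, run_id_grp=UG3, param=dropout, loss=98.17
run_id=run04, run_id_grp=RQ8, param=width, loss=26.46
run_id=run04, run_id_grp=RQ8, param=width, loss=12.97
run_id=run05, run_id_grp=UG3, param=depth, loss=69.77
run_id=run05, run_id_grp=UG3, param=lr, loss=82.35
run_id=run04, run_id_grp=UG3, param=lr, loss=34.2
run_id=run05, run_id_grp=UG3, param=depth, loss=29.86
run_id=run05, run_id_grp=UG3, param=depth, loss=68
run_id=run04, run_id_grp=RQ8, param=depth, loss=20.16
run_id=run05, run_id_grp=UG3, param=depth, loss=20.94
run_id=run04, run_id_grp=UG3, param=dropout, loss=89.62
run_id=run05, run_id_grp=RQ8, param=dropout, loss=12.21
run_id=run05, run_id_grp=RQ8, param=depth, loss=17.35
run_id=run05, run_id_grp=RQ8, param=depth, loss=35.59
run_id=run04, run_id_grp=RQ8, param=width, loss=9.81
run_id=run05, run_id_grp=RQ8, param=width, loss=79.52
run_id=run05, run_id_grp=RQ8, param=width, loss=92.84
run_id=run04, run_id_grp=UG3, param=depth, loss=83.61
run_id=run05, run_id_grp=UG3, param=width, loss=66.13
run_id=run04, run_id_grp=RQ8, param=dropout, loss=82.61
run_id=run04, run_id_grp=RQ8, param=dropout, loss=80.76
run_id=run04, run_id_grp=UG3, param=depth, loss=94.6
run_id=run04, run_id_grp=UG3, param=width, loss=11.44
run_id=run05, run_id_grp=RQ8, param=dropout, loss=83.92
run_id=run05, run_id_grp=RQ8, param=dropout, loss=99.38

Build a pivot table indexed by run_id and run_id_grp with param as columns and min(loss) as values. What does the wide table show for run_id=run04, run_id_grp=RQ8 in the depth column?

Rows with run_id=run04, run_id_grp=RQ8 and param=depth: loss values are 65.7, 23.6, 68.4, 47.47, 59.76, 20.16.
min(65.7, 23.6, 68.4, 47.47, 59.76, 20.16) = 20.16.

20.16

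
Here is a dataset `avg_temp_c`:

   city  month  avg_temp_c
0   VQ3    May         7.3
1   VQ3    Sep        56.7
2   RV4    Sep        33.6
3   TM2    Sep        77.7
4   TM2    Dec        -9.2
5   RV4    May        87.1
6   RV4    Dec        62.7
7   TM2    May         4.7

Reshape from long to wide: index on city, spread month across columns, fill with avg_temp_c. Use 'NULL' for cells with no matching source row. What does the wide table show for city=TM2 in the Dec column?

-9.2

The long row with city=TM2, month=Dec has avg_temp_c=-9.2.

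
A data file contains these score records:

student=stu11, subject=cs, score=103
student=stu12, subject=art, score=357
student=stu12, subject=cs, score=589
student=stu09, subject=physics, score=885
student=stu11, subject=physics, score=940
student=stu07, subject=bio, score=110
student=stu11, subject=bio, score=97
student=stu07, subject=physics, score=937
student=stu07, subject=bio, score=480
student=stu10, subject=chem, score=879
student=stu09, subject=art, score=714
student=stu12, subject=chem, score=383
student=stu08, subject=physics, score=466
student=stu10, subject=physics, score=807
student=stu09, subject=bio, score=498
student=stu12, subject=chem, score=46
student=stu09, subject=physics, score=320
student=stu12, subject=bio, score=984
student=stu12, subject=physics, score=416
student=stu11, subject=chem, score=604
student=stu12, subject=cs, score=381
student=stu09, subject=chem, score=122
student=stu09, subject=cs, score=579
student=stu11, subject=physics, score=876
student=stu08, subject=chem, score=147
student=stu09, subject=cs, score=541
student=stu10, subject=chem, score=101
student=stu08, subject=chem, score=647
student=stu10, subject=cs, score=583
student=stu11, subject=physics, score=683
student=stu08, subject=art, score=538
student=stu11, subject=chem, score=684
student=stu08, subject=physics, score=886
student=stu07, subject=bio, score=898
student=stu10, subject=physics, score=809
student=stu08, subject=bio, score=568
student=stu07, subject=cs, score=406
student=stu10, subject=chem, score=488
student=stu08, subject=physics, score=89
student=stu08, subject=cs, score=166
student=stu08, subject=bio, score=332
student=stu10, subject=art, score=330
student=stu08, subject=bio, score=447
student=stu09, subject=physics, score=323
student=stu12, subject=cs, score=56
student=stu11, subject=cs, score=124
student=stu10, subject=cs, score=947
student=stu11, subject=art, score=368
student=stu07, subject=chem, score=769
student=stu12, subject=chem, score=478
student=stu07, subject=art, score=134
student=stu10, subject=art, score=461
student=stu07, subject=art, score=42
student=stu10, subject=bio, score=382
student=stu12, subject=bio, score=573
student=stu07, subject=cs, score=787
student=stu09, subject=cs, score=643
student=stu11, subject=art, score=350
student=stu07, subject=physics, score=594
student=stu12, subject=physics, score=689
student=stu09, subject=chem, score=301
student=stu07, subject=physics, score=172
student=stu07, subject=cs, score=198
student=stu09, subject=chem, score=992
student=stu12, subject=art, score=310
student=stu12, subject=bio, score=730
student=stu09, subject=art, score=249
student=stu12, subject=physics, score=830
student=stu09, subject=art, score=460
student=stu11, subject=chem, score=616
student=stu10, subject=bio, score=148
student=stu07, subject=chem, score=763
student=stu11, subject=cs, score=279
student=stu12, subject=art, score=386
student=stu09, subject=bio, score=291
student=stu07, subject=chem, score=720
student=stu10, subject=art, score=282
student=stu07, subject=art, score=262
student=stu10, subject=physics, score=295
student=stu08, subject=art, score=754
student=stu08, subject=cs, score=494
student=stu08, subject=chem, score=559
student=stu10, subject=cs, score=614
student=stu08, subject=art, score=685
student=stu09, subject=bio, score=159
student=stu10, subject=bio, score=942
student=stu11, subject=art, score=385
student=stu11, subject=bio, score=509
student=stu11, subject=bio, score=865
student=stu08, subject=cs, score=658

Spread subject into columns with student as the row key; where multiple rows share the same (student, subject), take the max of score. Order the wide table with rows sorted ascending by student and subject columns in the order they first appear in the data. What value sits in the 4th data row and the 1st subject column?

With rows sorted ascending by student, row 4 is student=stu10. subject columns in first-appearance order: cs, art, physics, bio, chem; column 1 is cs.
Long rows with student=stu10, subject=cs: max(583, 947, 614) = 947.

947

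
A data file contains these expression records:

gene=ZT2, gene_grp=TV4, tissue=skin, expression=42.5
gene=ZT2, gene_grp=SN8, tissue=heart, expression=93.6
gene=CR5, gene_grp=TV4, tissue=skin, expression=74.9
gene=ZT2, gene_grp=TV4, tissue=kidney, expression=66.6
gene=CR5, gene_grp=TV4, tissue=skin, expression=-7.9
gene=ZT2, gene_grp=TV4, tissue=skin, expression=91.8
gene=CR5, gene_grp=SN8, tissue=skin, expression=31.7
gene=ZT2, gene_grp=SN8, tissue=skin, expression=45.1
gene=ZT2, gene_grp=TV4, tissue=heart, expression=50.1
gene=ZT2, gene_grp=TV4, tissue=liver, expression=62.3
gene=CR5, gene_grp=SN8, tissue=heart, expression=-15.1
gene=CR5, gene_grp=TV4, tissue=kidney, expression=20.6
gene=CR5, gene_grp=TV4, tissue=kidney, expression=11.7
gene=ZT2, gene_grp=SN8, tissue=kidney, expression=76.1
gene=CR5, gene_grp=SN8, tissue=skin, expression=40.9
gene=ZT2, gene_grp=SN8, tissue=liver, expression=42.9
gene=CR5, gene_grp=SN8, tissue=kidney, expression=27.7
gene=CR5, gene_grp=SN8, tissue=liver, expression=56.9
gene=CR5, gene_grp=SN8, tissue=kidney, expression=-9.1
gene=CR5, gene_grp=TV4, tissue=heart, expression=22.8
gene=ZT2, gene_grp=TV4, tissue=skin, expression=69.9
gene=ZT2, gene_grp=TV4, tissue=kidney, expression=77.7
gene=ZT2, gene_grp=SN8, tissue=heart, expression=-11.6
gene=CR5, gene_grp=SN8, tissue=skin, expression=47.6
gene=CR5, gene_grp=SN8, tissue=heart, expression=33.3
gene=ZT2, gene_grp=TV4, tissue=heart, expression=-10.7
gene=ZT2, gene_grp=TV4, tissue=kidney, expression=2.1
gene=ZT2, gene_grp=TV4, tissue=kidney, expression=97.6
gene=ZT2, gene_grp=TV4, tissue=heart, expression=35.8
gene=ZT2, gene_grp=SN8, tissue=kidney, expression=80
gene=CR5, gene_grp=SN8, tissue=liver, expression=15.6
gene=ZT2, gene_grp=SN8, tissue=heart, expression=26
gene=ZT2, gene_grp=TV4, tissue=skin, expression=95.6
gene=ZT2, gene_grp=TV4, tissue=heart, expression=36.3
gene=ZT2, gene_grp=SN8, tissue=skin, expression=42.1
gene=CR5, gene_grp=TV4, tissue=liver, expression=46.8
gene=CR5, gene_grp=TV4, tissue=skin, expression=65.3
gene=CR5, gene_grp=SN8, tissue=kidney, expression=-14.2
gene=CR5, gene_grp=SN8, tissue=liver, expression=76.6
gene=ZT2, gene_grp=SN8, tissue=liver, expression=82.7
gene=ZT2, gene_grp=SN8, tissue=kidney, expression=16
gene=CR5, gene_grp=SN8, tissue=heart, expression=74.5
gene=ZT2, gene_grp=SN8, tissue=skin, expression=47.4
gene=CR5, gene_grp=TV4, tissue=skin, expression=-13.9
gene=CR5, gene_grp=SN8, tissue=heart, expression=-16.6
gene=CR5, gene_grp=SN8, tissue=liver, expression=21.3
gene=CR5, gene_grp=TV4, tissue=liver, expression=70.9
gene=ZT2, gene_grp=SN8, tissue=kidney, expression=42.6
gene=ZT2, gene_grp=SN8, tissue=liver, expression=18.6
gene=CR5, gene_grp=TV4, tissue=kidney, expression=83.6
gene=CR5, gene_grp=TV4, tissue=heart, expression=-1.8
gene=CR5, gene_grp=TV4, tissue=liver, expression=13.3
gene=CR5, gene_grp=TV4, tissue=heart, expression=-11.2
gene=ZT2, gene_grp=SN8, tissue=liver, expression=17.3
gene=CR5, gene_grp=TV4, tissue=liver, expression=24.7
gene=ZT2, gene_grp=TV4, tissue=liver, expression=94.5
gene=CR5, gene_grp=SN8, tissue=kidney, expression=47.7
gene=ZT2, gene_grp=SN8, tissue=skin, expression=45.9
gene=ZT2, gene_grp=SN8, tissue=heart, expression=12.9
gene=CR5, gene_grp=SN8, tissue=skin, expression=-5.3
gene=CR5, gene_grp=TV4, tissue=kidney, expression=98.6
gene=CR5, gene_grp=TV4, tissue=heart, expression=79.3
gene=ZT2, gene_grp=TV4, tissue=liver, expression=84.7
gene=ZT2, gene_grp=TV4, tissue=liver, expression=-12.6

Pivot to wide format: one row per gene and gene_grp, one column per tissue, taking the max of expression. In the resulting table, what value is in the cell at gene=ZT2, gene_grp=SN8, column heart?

Rows with gene=ZT2, gene_grp=SN8 and tissue=heart: expression values are 93.6, -11.6, 26, 12.9.
max(93.6, -11.6, 26, 12.9) = 93.6.

93.6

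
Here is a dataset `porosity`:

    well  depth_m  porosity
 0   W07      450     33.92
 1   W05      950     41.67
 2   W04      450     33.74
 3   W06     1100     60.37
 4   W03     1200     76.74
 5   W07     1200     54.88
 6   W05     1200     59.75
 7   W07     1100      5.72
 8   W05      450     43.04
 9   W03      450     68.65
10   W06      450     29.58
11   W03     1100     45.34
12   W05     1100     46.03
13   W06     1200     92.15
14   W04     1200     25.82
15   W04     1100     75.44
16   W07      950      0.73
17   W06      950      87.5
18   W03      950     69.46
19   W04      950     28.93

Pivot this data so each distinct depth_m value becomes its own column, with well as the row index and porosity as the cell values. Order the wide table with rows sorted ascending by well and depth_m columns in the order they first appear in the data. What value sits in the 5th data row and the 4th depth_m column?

54.88

With rows sorted ascending by well, row 5 is well=W07. depth_m columns in first-appearance order: 450, 950, 1100, 1200; column 4 is 1200.
Long rows with well=W07, depth_m=1200: porosity = 54.88.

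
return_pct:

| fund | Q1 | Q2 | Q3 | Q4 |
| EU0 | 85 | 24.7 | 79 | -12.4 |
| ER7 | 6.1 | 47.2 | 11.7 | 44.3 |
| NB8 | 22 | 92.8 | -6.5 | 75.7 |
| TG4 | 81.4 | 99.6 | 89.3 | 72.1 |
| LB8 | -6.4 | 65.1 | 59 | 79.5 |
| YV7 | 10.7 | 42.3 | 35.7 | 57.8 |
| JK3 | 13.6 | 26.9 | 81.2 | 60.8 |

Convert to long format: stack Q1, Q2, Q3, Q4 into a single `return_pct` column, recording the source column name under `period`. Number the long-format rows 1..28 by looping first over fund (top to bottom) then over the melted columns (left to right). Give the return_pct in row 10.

28 rows total (7 × 4). Row 10: index ⌊(10-1)/4⌋ = 2 into fund → NB8; (10-1) mod 4 = 1 into the melted columns → Q2.
So row 10 is (NB8, Q2, 92.8); return_pct = 92.8.

92.8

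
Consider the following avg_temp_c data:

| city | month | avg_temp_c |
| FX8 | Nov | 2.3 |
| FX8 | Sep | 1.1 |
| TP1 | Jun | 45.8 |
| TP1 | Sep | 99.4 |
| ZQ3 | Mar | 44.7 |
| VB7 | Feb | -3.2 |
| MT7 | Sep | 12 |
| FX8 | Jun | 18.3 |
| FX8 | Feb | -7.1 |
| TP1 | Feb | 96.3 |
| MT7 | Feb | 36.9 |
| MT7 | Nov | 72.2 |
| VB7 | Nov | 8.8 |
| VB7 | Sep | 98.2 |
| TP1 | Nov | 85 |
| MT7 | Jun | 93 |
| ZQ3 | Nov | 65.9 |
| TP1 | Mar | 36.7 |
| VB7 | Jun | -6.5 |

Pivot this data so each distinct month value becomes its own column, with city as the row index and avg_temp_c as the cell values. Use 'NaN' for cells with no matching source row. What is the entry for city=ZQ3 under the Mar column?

44.7

The long row with city=ZQ3, month=Mar has avg_temp_c=44.7.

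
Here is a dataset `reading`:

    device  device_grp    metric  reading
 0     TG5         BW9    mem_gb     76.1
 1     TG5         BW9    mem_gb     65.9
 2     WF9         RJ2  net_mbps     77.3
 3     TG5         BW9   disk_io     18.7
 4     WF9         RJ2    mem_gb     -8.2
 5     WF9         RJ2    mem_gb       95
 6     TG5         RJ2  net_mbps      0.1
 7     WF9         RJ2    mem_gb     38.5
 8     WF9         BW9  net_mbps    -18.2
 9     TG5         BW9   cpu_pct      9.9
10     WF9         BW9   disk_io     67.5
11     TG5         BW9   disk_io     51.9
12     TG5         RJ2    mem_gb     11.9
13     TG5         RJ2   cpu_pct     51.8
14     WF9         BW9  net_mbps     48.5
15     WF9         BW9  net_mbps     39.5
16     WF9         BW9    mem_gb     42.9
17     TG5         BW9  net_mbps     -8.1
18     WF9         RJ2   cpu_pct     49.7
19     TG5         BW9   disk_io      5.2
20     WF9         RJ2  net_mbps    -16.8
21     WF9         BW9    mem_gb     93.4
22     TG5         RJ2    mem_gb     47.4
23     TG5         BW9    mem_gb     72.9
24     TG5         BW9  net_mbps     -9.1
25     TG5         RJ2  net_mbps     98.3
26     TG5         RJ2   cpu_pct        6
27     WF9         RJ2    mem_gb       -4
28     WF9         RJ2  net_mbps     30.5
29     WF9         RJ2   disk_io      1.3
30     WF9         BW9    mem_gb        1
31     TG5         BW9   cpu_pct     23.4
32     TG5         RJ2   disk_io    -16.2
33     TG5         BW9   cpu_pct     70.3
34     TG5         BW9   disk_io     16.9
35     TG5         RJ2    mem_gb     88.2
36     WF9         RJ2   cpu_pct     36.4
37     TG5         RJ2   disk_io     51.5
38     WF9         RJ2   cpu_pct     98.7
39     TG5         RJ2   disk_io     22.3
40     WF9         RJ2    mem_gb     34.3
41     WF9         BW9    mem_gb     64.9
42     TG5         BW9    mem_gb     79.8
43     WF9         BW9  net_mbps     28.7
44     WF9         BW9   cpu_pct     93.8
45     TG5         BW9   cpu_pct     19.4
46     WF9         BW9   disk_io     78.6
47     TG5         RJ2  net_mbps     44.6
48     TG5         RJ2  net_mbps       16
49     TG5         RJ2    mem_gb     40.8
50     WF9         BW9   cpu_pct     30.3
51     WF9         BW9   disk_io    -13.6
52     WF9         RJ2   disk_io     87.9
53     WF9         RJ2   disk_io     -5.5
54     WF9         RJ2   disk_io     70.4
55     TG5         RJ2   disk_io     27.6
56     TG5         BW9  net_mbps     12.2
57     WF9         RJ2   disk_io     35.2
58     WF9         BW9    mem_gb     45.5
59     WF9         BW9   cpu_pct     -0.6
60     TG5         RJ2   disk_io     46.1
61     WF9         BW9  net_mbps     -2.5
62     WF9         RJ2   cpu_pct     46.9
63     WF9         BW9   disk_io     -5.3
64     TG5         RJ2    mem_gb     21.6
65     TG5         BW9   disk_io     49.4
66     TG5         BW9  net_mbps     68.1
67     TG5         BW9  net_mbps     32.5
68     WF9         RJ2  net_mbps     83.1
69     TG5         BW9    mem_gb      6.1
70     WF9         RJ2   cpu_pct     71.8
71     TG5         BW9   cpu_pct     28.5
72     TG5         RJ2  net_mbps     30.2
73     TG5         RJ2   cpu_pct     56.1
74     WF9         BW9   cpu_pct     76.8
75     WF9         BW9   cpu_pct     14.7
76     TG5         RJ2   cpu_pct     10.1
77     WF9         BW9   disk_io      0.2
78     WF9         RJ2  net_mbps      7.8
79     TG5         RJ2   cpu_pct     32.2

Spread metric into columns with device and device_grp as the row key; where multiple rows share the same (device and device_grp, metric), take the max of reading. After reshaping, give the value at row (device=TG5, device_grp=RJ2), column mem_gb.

Rows with device=TG5, device_grp=RJ2 and metric=mem_gb: reading values are 11.9, 47.4, 88.2, 40.8, 21.6.
max(11.9, 47.4, 88.2, 40.8, 21.6) = 88.2.

88.2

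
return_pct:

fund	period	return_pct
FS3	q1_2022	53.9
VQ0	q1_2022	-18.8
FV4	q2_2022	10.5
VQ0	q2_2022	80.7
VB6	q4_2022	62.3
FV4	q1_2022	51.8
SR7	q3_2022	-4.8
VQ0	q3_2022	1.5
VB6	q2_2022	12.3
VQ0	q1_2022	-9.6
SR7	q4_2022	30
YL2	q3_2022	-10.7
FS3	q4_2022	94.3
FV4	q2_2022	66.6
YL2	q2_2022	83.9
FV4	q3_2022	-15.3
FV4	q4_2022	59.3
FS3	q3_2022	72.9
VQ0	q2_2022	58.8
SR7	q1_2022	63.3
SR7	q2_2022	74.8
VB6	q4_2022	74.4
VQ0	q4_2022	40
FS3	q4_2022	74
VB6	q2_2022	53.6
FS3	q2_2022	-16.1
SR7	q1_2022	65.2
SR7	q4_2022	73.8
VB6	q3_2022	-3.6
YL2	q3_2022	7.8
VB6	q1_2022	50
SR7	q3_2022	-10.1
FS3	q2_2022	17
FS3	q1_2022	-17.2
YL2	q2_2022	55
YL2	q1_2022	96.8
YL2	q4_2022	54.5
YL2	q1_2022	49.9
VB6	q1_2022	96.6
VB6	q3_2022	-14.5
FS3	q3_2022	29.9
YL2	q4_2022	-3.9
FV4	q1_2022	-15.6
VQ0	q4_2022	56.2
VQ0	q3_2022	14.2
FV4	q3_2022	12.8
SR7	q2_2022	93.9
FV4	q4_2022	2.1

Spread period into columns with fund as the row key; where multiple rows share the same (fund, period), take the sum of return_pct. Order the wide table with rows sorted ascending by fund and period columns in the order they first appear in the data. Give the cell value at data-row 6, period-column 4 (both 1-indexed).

With rows sorted ascending by fund, row 6 is fund=YL2. period columns in first-appearance order: q1_2022, q2_2022, q4_2022, q3_2022; column 4 is q3_2022.
Long rows with fund=YL2, period=q3_2022: -10.7 + 7.8 = -2.9.

-2.9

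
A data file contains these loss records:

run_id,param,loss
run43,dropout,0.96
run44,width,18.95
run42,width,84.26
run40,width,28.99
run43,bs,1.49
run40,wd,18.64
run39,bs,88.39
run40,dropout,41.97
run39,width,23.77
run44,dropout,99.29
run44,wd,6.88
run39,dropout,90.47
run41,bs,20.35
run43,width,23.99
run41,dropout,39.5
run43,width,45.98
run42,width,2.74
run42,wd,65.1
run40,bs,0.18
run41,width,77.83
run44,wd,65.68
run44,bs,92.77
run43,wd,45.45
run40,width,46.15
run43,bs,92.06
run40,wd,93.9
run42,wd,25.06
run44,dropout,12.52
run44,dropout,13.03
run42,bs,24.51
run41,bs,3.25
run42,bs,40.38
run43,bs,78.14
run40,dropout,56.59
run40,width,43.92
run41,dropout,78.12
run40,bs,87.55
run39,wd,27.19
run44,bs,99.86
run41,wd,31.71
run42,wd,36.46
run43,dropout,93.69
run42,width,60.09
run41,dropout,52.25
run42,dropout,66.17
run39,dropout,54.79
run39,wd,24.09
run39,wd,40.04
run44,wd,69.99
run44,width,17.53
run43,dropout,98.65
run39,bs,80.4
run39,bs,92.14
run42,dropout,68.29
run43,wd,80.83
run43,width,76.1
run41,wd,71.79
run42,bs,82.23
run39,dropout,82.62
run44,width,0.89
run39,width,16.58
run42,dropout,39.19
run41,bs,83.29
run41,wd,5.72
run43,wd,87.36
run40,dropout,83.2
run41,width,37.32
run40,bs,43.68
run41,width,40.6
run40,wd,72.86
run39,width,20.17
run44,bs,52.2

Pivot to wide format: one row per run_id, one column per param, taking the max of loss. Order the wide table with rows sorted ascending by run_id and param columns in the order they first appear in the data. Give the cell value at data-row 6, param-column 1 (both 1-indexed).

With rows sorted ascending by run_id, row 6 is run_id=run44. param columns in first-appearance order: dropout, width, bs, wd; column 1 is dropout.
Long rows with run_id=run44, param=dropout: max(99.29, 12.52, 13.03) = 99.29.

99.29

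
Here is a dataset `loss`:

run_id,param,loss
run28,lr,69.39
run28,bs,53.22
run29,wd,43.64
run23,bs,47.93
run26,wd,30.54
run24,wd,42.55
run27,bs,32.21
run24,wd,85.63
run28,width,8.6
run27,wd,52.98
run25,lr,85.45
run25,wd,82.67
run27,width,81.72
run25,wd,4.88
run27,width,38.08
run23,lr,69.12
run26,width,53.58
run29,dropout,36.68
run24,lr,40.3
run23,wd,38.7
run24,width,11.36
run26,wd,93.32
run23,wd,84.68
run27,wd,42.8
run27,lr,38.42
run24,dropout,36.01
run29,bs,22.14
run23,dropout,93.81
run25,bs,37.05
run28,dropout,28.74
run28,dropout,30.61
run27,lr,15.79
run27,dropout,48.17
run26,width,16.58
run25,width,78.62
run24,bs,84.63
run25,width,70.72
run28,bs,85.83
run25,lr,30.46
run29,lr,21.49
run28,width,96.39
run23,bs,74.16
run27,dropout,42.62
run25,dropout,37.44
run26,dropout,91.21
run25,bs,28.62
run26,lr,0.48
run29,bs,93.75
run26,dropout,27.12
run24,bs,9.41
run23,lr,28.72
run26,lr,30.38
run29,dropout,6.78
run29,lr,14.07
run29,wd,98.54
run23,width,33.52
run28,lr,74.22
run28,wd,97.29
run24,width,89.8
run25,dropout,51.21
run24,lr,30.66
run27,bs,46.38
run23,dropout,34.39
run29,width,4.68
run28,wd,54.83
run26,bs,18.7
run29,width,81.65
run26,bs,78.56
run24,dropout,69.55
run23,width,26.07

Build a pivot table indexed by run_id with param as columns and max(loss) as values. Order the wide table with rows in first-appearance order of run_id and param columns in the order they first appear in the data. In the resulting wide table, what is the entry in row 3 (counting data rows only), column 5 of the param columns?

93.81

With rows in first-appearance order of run_id, row 3 is run_id=run23. param columns in first-appearance order: lr, bs, wd, width, dropout; column 5 is dropout.
Long rows with run_id=run23, param=dropout: max(93.81, 34.39) = 93.81.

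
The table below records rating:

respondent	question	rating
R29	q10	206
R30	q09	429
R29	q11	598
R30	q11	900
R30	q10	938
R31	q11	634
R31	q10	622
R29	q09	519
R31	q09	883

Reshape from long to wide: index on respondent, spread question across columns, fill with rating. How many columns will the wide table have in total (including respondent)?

1 column for respondent plus 3 distinct question values → 4 columns.

4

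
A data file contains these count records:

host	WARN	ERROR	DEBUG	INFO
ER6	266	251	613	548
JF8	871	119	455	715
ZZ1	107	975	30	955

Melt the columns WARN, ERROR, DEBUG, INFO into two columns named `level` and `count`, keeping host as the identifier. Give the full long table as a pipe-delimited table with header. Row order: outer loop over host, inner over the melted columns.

| host | level | count |
| ER6 | WARN | 266 |
| ER6 | ERROR | 251 |
| ER6 | DEBUG | 613 |
| ER6 | INFO | 548 |
| JF8 | WARN | 871 |
| JF8 | ERROR | 119 |
| JF8 | DEBUG | 455 |
| JF8 | INFO | 715 |
| ZZ1 | WARN | 107 |
| ZZ1 | ERROR | 975 |
| ZZ1 | DEBUG | 30 |
| ZZ1 | INFO | 955 |

Each (host, column) pair becomes one row: 3 × 4 = 12 rows.
For example, (ER6, WARN) → count=266.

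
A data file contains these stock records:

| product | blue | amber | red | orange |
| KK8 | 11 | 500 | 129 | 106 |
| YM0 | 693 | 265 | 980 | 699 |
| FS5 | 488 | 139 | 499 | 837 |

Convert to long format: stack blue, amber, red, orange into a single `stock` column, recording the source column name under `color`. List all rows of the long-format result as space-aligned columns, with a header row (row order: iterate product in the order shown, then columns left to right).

Each (product, column) pair becomes one row: 3 × 4 = 12 rows.
For example, (KK8, blue) → stock=11.

product  color   stock
KK8      blue    11   
KK8      amber   500  
KK8      red     129  
KK8      orange  106  
YM0      blue    693  
YM0      amber   265  
YM0      red     980  
YM0      orange  699  
FS5      blue    488  
FS5      amber   139  
FS5      red     499  
FS5      orange  837  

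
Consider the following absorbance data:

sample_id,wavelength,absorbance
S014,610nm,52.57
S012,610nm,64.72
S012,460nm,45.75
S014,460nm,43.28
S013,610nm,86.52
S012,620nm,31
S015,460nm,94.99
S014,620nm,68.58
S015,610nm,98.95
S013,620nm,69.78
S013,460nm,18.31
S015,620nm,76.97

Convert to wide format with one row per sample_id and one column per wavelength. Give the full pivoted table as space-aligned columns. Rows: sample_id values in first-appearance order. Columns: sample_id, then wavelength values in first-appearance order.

sample_id  610nm  460nm  620nm
S014       52.57  43.28  68.58
S012       64.72  45.75  31   
S013       86.52  18.31  69.78
S015       98.95  94.99  76.97

Columns: sample_id plus the 3 distinct wavelength values (610nm, 460nm, 620nm).
For example, row S014 column 610nm takes absorbance=52.57 from the long row (S014, 610nm).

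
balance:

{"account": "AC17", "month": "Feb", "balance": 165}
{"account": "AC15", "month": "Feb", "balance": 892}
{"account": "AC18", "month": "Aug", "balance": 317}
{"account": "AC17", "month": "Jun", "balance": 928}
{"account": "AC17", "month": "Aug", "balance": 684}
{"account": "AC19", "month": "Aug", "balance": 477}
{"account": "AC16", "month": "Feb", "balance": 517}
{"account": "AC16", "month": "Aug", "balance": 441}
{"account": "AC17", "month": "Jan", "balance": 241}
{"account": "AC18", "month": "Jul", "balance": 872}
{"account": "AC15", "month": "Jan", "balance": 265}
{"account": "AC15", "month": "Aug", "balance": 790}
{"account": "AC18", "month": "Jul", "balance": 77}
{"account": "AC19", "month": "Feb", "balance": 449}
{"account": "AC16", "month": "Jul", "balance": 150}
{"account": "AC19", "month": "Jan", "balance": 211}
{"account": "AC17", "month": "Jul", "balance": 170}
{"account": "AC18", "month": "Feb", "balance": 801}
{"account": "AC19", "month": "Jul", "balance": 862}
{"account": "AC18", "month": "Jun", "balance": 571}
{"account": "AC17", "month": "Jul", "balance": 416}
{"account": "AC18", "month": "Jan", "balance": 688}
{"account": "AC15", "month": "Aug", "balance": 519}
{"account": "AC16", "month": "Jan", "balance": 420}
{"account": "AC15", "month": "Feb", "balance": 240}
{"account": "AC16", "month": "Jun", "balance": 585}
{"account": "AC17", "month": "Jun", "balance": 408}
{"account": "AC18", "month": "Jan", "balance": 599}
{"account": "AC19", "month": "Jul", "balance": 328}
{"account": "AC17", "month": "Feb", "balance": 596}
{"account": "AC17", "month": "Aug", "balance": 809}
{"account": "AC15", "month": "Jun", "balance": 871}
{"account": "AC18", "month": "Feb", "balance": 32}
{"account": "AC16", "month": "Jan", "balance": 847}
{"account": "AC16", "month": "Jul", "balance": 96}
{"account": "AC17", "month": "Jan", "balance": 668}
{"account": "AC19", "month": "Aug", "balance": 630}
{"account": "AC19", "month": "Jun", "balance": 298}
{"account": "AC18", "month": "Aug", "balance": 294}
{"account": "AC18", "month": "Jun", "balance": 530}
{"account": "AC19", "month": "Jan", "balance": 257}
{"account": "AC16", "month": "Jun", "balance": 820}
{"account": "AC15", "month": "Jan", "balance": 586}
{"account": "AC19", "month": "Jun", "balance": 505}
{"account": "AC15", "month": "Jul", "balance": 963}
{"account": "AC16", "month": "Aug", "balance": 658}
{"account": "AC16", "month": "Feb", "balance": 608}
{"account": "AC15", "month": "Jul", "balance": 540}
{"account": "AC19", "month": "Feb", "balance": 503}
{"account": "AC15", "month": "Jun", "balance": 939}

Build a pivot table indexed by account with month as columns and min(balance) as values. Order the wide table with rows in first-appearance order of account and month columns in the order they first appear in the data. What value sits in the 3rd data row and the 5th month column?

77

With rows in first-appearance order of account, row 3 is account=AC18. month columns in first-appearance order: Feb, Aug, Jun, Jan, Jul; column 5 is Jul.
Long rows with account=AC18, month=Jul: min(872, 77) = 77.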